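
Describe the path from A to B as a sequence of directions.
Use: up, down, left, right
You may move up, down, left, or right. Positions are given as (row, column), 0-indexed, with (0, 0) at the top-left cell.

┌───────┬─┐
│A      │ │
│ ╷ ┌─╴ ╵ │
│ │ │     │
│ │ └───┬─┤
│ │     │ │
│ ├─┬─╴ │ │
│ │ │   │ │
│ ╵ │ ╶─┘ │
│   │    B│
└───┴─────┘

Finding the path and converting it to directions:
Path through cells: (0,0) → (0,1) → (1,1) → (2,1) → (2,2) → (2,3) → (3,3) → (3,2) → (4,2) → (4,3) → (4,4)
Directions: right, down, down, right, right, down, left, down, right, right

Solution:

┌───────┬─┐
│A ↓    │ │
│ ╷ ┌─╴ ╵ │
│ │↓│     │
│ │ └───┬─┤
│ │↳ → ↓│ │
│ ├─┬─╴ │ │
│ │ │↓ ↲│ │
│ ╵ │ ╶─┘ │
│   │↳ → B│
└───┴─────┘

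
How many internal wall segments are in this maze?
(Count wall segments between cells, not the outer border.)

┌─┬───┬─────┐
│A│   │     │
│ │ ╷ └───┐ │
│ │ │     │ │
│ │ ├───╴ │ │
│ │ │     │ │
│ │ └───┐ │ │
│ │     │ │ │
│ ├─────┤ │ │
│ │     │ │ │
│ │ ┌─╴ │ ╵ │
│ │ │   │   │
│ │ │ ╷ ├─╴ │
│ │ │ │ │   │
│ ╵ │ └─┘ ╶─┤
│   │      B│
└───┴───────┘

Counting internal wall segments:
Total internal walls: 35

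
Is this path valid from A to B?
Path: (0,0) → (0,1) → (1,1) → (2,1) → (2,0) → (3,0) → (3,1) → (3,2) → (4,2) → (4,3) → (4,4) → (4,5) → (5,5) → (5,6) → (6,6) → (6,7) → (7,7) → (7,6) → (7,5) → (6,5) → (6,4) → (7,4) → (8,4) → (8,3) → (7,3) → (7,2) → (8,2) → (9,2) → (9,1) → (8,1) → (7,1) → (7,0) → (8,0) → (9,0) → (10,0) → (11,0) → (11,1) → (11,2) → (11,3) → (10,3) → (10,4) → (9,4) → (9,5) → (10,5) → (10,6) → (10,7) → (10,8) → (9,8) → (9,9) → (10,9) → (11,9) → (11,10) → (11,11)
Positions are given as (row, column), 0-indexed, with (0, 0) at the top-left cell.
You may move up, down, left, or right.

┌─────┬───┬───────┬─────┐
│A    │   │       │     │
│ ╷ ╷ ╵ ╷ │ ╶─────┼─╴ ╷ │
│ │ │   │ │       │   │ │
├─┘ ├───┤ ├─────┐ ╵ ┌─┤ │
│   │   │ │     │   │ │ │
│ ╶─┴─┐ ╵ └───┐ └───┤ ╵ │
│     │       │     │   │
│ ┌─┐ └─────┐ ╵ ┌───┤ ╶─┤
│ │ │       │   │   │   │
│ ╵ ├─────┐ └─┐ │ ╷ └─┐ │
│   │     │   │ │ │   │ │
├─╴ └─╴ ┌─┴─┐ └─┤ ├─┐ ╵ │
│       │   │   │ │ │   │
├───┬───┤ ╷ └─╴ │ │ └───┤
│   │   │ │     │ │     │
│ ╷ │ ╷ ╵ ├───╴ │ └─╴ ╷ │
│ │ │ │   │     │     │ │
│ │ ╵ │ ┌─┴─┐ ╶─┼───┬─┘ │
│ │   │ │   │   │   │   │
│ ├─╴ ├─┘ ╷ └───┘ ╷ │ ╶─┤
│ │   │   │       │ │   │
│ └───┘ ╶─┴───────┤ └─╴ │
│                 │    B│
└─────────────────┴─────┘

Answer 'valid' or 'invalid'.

Checking path validity:
Result: All consecutive moves are passable.

valid

Correct solution:

┌─────┬───┬───────┬─────┐
│A ↓  │   │       │     │
│ ╷ ╷ ╵ ╷ │ ╶─────┼─╴ ╷ │
│ │↓│   │ │       │   │ │
├─┘ ├───┤ ├─────┐ ╵ ┌─┤ │
│↓ ↲│   │ │     │   │ │ │
│ ╶─┴─┐ ╵ └───┐ └───┤ ╵ │
│↳ → ↓│       │     │   │
│ ┌─┐ └─────┐ ╵ ┌───┤ ╶─┤
│ │ │↳ → → ↓│   │   │   │
│ ╵ ├─────┐ └─┐ │ ╷ └─┐ │
│   │     │↳ ↓│ │ │   │ │
├─╴ └─╴ ┌─┴─┐ └─┤ ├─┐ ╵ │
│       │↓ ↰│↳ ↓│ │ │   │
├───┬───┤ ╷ └─╴ │ │ └───┤
│↓ ↰│↓ ↰│↓│↑ ← ↲│ │     │
│ ╷ │ ╷ ╵ ├───╴ │ └─╴ ╷ │
│↓│↑│↓│↑ ↲│     │     │ │
│ │ ╵ │ ┌─┴─┐ ╶─┼───┬─┘ │
│↓│↑ ↲│ │↱ ↓│   │↱ ↓│   │
│ ├─╴ ├─┘ ╷ └───┘ ╷ │ ╶─┤
│↓│   │↱ ↑│↳ → → ↑│↓│   │
│ └───┘ ╶─┴───────┤ └─╴ │
│↳ → → ↑          │↳ → B│
└─────────────────┴─────┘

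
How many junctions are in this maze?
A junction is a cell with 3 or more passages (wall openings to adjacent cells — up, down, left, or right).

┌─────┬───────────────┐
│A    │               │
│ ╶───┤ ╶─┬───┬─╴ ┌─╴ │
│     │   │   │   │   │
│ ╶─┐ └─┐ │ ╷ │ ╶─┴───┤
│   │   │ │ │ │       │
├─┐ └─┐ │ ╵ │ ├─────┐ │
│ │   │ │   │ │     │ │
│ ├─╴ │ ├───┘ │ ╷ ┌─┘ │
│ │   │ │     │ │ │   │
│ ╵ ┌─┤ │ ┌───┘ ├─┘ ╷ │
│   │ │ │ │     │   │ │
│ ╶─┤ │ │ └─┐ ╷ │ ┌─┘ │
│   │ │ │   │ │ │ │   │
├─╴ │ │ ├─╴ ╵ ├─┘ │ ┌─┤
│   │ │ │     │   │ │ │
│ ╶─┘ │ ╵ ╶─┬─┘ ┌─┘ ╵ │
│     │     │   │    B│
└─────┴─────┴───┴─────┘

Checking each cell for number of passages:

Junctions found (3+ passages):
  (0, 8): 3 passages
  (1, 0): 3 passages
  (3, 8): 3 passages
  (4, 10): 3 passages
  (5, 0): 3 passages
  (5, 6): 3 passages
  (5, 7): 3 passages
  (7, 5): 3 passages
  (8, 4): 3 passages
  (8, 9): 3 passages
Total junctions: 10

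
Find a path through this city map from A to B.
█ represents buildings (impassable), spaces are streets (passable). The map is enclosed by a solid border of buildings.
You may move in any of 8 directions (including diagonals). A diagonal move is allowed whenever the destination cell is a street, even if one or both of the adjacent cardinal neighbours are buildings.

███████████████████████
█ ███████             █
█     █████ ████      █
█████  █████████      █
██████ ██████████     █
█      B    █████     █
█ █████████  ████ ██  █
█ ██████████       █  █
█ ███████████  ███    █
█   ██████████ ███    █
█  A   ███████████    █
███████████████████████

Finding the shortest path from A to B:
Movement: 8-directional
Path length: 10 steps
Directions: up-left → up-left → up → up → up-right → right → right → right → right → right

Solution:

███████████████████████
█ ███████             █
█     █████ ████      █
█████  █████████      █
██████ ██████████     █
█ →→→→→B    █████     █
█↗█████████  ████ ██  █
█↑██████████       █  █
█↑███████████  ███    █
█ ↖ ██████████ ███    █
█  A   ███████████    █
███████████████████████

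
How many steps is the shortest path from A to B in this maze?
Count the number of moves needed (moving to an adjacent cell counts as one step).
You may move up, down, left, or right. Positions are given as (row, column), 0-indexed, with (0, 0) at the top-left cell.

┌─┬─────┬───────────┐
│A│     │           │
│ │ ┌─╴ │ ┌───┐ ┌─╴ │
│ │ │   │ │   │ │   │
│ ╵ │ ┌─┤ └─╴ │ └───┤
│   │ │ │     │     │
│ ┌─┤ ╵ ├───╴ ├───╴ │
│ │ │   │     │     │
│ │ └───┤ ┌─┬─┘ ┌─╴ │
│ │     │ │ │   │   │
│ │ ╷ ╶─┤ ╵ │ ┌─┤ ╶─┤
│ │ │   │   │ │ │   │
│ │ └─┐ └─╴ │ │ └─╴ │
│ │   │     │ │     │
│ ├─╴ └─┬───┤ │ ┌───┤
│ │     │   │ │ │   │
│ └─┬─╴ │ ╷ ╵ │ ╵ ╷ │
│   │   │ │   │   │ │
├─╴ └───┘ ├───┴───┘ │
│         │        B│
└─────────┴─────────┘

Using BFS to find shortest path:
Start: (0, 0), End: (9, 9)
Path found:
(0,0) → (1,0) → (2,0) → (3,0) → (4,0) → (5,0) → (6,0) → (7,0) → (8,0) → (8,1) → (9,1) → (9,2) → (9,3) → (9,4) → (8,4) → (7,4) → (7,5) → (8,5) → (8,6) → (7,6) → (6,6) → (5,6) → (4,6) → (4,7) → (3,7) → (3,8) → (3,9) → (4,9) → (4,8) → (5,8) → (5,9) → (6,9) → (6,8) → (6,7) → (7,7) → (8,7) → (8,8) → (7,8) → (7,9) → (8,9) → (9,9)
Number of steps: 40

Solution:

┌─┬─────┬───────────┐
│A│     │           │
│ │ ┌─╴ │ ┌───┐ ┌─╴ │
│↓│ │   │ │   │ │   │
│ ╵ │ ┌─┤ └─╴ │ └───┤
│↓  │ │ │     │     │
│ ┌─┤ ╵ ├───╴ ├───╴ │
│↓│ │   │     │↱ → ↓│
│ │ └───┤ ┌─┬─┘ ┌─╴ │
│↓│     │ │ │↱ ↑│↓ ↲│
│ │ ╷ ╶─┤ ╵ │ ┌─┤ ╶─┤
│↓│ │   │   │↑│ │↳ ↓│
│ │ └─┐ └─╴ │ │ └─╴ │
│↓│   │     │↑│↓ ← ↲│
│ ├─╴ └─┬───┤ │ ┌───┤
│↓│     │↱ ↓│↑│↓│↱ ↓│
│ └─┬─╴ │ ╷ ╵ │ ╵ ╷ │
│↳ ↓│   │↑│↳ ↑│↳ ↑│↓│
├─╴ └───┘ ├───┴───┘ │
│  ↳ → → ↑│        B│
└─────────┴─────────┘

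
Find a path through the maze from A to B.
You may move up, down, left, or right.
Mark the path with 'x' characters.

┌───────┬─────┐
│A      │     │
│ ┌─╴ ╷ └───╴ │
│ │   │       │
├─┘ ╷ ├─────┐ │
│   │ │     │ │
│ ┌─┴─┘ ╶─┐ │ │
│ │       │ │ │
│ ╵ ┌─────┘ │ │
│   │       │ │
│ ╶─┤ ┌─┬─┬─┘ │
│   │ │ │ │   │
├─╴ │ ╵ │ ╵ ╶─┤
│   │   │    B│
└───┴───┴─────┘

Finding the shortest path through the maze:
Path length: 14 steps
Directions: right → right → right → down → right → right → right → down → down → down → down → left → down → right

Solution:

┌───────┬─────┐
│A x x x│     │
│ ┌─╴ ╷ └───╴ │
│ │   │x x x x│
├─┘ ╷ ├─────┐ │
│   │ │     │x│
│ ┌─┴─┘ ╶─┐ │ │
│ │       │ │x│
│ ╵ ┌─────┘ │ │
│   │       │x│
│ ╶─┤ ┌─┬─┬─┘ │
│   │ │ │ │x x│
├─╴ │ ╵ │ ╵ ╶─┤
│   │   │  x B│
└───┴───┴─────┘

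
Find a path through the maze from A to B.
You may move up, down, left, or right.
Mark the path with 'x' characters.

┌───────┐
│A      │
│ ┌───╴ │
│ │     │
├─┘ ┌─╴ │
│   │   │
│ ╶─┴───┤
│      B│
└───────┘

Finding the shortest path through the maze:
Path length: 12 steps
Directions: right → right → right → down → left → left → down → left → down → right → right → right

Solution:

┌───────┐
│A x x x│
│ ┌───╴ │
│ │x x x│
├─┘ ┌─╴ │
│x x│   │
│ ╶─┴───┤
│x x x B│
└───────┘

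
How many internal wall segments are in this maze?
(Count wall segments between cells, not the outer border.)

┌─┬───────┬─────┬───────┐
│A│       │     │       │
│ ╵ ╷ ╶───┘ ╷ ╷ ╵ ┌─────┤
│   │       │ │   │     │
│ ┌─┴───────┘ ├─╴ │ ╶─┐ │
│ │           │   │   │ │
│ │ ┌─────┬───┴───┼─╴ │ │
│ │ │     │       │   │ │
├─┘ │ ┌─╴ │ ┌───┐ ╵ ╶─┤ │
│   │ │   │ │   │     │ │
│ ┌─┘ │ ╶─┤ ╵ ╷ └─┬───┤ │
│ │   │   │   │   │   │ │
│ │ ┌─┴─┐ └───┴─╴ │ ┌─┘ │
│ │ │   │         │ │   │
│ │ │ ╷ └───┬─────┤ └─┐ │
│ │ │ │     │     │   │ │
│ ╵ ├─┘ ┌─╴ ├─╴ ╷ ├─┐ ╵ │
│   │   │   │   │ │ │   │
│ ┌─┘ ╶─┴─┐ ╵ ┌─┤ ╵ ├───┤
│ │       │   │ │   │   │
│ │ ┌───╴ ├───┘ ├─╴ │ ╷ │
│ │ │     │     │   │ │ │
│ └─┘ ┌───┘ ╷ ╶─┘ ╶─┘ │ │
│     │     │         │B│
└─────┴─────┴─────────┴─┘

Counting internal wall segments:
Total internal walls: 121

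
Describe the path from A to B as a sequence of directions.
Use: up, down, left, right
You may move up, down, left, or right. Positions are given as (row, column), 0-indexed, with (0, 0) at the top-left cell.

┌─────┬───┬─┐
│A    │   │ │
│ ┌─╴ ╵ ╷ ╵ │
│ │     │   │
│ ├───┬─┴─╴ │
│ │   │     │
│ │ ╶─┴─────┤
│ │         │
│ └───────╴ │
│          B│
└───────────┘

Finding the path and converting it to directions:
Path through cells: (0,0) → (1,0) → (2,0) → (3,0) → (4,0) → (4,1) → (4,2) → (4,3) → (4,4) → (4,5)
Directions: down, down, down, down, right, right, right, right, right

Solution:

┌─────┬───┬─┐
│A    │   │ │
│ ┌─╴ ╵ ╷ ╵ │
│↓│     │   │
│ ├───┬─┴─╴ │
│↓│   │     │
│ │ ╶─┴─────┤
│↓│         │
│ └───────╴ │
│↳ → → → → B│
└───────────┘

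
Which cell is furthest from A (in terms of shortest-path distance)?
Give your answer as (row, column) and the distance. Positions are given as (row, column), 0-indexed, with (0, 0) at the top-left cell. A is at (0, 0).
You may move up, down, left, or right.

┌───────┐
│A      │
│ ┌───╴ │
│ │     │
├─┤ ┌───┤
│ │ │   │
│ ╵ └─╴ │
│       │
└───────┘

Computing BFS distances from A to all cells:
Furthest cell: (2, 2)
Distance: 12 steps

Path from A to the furthest cell:

┌───────┐
│A → → ↓│
│ ┌───╴ │
│ │↓ ← ↲│
├─┤ ┌───┤
│ │↓│B ↰│
│ ╵ └─╴ │
│  ↳ → ↑│
└───────┘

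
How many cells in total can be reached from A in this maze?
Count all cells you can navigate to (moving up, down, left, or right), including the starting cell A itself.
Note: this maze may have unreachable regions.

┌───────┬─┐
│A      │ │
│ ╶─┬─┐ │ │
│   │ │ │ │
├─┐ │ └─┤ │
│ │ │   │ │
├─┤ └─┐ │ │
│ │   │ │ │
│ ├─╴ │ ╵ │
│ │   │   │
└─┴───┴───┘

Using BFS/flood-fill to find all reachable cells from A:
Maze size: 5 × 5 = 25 total cells
13 cell(s) are walled off and cannot be reached from A.
Reachable cells: 12

Reachable region (· marks reachable cells):

┌───────┬─┐
│A · · ·│ │
│ ╶─┬─┐ │ │
│· ·│ │·│ │
├─┐ │ └─┤ │
│ │·│   │ │
├─┤ └─┐ │ │
│ │· ·│ │ │
│ ├─╴ │ ╵ │
│ │· ·│   │
└─┴───┴───┘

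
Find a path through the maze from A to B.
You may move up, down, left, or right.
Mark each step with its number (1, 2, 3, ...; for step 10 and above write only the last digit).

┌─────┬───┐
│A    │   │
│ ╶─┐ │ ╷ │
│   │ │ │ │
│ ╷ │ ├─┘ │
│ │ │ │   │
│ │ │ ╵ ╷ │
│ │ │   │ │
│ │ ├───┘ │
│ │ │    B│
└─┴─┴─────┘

Finding the shortest path through the maze:
Path length: 10 steps
Directions: right → right → down → down → down → right → up → right → down → down

Solution:

┌─────┬───┐
│A 1 2│   │
│ ╶─┐ │ ╷ │
│   │3│ │ │
│ ╷ │ ├─┘ │
│ │ │4│7 8│
│ │ │ ╵ ╷ │
│ │ │5 6│9│
│ │ ├───┘ │
│ │ │    B│
└─┴─┴─────┘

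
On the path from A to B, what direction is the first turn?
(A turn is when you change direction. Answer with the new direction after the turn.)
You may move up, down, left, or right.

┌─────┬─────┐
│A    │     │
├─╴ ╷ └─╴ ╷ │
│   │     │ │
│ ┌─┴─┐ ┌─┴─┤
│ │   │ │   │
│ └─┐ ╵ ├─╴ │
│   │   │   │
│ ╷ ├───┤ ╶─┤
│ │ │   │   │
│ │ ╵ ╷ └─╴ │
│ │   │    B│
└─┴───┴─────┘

Directions: right, down, left, down, down, right, down, down, right, up, right, down, right, right
First turn direction: down

Solution:

┌─────┬─────┐
│A ↓  │     │
├─╴ ╷ └─╴ ╷ │
│↓ ↲│     │ │
│ ┌─┴─┐ ┌─┴─┤
│↓│   │ │   │
│ └─┐ ╵ ├─╴ │
│↳ ↓│   │   │
│ ╷ ├───┤ ╶─┤
│ │↓│↱ ↓│   │
│ │ ╵ ╷ └─╴ │
│ │↳ ↑│↳ → B│
└─┴───┴─────┘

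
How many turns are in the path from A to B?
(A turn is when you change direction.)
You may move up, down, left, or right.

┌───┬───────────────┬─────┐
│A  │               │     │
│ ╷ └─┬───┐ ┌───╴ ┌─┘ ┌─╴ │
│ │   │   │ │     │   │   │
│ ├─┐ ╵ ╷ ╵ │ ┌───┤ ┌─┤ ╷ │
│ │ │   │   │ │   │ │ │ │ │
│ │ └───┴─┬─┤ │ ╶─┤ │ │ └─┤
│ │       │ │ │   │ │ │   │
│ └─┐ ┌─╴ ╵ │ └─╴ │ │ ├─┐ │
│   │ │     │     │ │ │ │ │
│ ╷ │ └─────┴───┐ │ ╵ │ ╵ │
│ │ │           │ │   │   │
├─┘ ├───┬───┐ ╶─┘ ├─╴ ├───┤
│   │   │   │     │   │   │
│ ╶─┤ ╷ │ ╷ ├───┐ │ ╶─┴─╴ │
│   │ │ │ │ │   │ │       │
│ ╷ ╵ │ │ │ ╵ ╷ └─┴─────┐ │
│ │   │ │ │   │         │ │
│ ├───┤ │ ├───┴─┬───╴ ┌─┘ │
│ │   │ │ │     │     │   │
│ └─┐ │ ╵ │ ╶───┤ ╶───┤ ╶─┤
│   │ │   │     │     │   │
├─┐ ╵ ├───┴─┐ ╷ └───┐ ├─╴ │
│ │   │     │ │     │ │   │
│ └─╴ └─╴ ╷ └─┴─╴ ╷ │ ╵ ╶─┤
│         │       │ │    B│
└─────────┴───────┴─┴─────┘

Directions: down, down, down, down, right, down, down, left, down, right, down, right, up, up, right, down, down, down, down, right, up, up, up, up, right, down, down, right, up, right, down, right, right, right, down, left, left, down, right, right, down, down, right, right
Number of turns: 25

Solution:

┌───┬───────────────┬─────┐
│A  │               │     │
│ ╷ └─┬───┐ ┌───╴ ┌─┘ ┌─╴ │
│↓│   │   │ │     │   │   │
│ ├─┐ ╵ ╷ ╵ │ ┌───┤ ┌─┤ ╷ │
│↓│ │   │   │ │   │ │ │ │ │
│ │ └───┴─┬─┤ │ ╶─┤ │ │ └─┤
│↓│       │ │ │   │ │ │   │
│ └─┐ ┌─╴ ╵ │ └─╴ │ │ ├─┐ │
│↳ ↓│ │     │     │ │ │ │ │
│ ╷ │ └─────┴───┐ │ ╵ │ ╵ │
│ │↓│           │ │   │   │
├─┘ ├───┬───┐ ╶─┘ ├─╴ ├───┤
│↓ ↲│↱ ↓│↱ ↓│     │   │   │
│ ╶─┤ ╷ │ ╷ ├───┐ │ ╶─┴─╴ │
│↳ ↓│↑│↓│↑│↓│↱ ↓│ │       │
│ ╷ ╵ │ │ │ ╵ ╷ └─┴─────┐ │
│ │↳ ↑│↓│↑│↳ ↑│↳ → → ↓  │ │
│ ├───┤ │ ├───┴─┬───╴ ┌─┘ │
│ │   │↓│↑│     │↓ ← ↲│   │
│ └─┐ │ ╵ │ ╶───┤ ╶───┤ ╶─┤
│   │ │↳ ↑│     │↳ → ↓│   │
├─┐ ╵ ├───┴─┐ ╷ └───┐ ├─╴ │
│ │   │     │ │     │↓│   │
│ └─╴ └─╴ ╷ └─┴─╴ ╷ │ ╵ ╶─┤
│         │       │ │↳ → B│
└─────────┴───────┴─┴─────┘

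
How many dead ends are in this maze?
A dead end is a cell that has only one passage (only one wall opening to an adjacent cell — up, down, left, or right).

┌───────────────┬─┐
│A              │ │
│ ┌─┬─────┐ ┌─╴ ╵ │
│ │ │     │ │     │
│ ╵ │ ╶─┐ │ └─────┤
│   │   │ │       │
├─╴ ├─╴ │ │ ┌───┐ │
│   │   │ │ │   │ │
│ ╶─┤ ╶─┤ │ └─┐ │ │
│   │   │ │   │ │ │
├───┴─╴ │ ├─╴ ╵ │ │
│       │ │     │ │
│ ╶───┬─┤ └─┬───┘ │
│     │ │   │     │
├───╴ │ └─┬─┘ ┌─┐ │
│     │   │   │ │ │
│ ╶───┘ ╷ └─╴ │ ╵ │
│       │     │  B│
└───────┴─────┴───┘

Checking each cell for number of passages:

Dead ends found at positions:
  (0, 8)
  (1, 1)
  (1, 6)
  (3, 6)
  (4, 1)
  (5, 5)
  (6, 3)
  (6, 5)
  (7, 5)
  (7, 7)
Total dead ends: 10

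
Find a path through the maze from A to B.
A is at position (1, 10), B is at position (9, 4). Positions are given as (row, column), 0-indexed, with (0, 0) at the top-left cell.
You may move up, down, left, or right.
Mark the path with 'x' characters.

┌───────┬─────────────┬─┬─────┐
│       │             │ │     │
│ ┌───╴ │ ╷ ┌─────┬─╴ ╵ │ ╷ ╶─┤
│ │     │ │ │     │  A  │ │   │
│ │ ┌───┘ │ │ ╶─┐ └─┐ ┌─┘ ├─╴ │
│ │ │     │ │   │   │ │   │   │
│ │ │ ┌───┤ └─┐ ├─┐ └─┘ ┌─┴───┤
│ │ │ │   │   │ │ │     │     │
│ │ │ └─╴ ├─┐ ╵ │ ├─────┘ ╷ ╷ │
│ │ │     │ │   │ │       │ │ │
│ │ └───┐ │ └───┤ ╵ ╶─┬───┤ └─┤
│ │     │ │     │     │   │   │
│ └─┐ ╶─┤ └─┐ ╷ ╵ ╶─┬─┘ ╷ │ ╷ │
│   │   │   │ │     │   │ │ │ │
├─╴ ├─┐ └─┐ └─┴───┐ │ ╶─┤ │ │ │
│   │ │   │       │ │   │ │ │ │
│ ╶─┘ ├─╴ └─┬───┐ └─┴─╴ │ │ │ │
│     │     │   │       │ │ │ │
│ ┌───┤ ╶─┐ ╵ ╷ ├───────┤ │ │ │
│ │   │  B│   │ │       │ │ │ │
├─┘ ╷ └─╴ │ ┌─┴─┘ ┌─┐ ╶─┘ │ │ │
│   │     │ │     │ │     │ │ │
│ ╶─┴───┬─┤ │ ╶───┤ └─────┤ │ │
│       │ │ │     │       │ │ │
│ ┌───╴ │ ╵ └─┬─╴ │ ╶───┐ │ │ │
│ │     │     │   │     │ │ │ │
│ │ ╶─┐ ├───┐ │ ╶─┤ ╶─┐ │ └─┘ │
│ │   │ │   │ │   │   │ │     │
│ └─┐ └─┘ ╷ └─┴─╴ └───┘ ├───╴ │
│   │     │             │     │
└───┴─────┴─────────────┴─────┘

Finding the shortest path from (1, 10) to (9, 4):
Path length: 78 steps
Directions: up → left → left → left → left → left → left → down → down → left → left → down → down → right → right → down → down → right → down → right → right → right → down → right → right → right → up → left → up → right → up → right → down → down → down → down → down → left → left → up → left → left → down → left → left → down → right → right → down → left → down → right → down → left → left → left → up → left → down → left → left → up → left → up → right → right → up → left → left → left → up → right → up → right → down → right → right → up

Solution:

┌───────┬─────────────┬─┬─────┐
│       │x x x x x x x│ │     │
│ ┌───╴ │ ╷ ┌─────┬─╴ ╵ │ ╷ ╶─┤
│ │     │x│ │     │  A  │ │   │
│ │ ┌───┘ │ │ ╶─┐ └─┐ ┌─┘ ├─╴ │
│ │ │x x x│ │   │   │ │   │   │
│ │ │ ┌───┤ └─┐ ├─┐ └─┘ ┌─┴───┤
│ │ │x│   │   │ │ │     │     │
│ │ │ └─╴ ├─┐ ╵ │ ├─────┘ ╷ ╷ │
│ │ │x x x│ │   │ │       │ │ │
│ │ └───┐ │ └───┤ ╵ ╶─┬───┤ └─┤
│ │     │x│     │     │x x│   │
│ └─┐ ╶─┤ └─┐ ╷ ╵ ╶─┬─┘ ╷ │ ╷ │
│   │   │x x│ │     │x x│x│ │ │
├─╴ ├─┐ └─┐ └─┴───┐ │ ╶─┤ │ │ │
│   │ │   │x x x x│ │x x│x│ │ │
│ ╶─┘ ├─╴ └─┬───┐ └─┴─╴ │ │ │ │
│     │     │   │x x x x│x│ │ │
│ ┌───┤ ╶─┐ ╵ ╷ ├───────┤ │ │ │
│ │x x│  B│   │ │x x x  │x│ │ │
├─┘ ╷ └─╴ │ ┌─┴─┘ ┌─┐ ╶─┘ │ │ │
│x x│x x x│ │x x x│ │x x x│ │ │
│ ╶─┴───┬─┤ │ ╶───┤ └─────┤ │ │
│x x x x│ │ │x x x│       │ │ │
│ ┌───╴ │ ╵ └─┬─╴ │ ╶───┐ │ │ │
│ │x x x│     │x x│     │ │ │ │
│ │ ╶─┐ ├───┐ │ ╶─┤ ╶─┐ │ └─┘ │
│ │x x│ │x x│ │x x│   │ │     │
│ └─┐ └─┘ ╷ └─┴─╴ └───┘ ├───╴ │
│   │x x x│x x x x      │     │
└───┴─────┴─────────────┴─────┘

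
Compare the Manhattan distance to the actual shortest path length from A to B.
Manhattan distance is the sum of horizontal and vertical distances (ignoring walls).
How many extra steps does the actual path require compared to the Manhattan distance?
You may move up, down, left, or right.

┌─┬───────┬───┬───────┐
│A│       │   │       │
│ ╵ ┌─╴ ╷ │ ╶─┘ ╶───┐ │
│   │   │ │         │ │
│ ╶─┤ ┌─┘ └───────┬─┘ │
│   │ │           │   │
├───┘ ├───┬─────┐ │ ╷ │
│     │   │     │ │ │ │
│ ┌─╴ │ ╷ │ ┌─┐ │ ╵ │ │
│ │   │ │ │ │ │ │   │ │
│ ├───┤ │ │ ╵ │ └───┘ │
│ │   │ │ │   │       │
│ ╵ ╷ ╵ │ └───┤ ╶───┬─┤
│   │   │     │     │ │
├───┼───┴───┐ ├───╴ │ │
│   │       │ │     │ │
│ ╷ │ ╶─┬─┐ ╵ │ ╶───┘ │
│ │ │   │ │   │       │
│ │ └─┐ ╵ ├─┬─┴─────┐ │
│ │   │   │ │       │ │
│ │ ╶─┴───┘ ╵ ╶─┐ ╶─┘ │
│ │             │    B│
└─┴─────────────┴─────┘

Manhattan distance: |10 - 0| + |10 - 0| = 20
Actual path length: 36
Extra steps: 36 - 20 = 16

Solution:

┌─┬───────┬───┬───────┐
│A│↱ → → ↓│   │       │
│ ╵ ┌─╴ ╷ │ ╶─┘ ╶───┐ │
│↳ ↑│   │↓│         │ │
│ ╶─┤ ┌─┘ └───────┬─┘ │
│   │ │  ↳ → → → ↓│↱ ↓│
├───┘ ├───┬─────┐ │ ╷ │
│     │   │     │↓│↑│↓│
│ ┌─╴ │ ╷ │ ┌─┐ │ ╵ │ │
│ │   │ │ │ │ │ │↳ ↑│↓│
│ ├───┤ │ │ ╵ │ └───┘ │
│ │   │ │ │   │↓ ← ← ↲│
│ ╵ ╷ ╵ │ └───┤ ╶───┬─┤
│   │   │     │↳ → ↓│ │
├───┼───┴───┐ ├───╴ │ │
│   │       │ │↓ ← ↲│ │
│ ╷ │ ╶─┬─┐ ╵ │ ╶───┘ │
│ │ │   │ │   │↳ → → ↓│
│ │ └─┐ ╵ ├─┬─┴─────┐ │
│ │   │   │ │       │↓│
│ │ ╶─┴───┘ ╵ ╶─┐ ╶─┘ │
│ │             │    B│
└─┴─────────────┴─────┘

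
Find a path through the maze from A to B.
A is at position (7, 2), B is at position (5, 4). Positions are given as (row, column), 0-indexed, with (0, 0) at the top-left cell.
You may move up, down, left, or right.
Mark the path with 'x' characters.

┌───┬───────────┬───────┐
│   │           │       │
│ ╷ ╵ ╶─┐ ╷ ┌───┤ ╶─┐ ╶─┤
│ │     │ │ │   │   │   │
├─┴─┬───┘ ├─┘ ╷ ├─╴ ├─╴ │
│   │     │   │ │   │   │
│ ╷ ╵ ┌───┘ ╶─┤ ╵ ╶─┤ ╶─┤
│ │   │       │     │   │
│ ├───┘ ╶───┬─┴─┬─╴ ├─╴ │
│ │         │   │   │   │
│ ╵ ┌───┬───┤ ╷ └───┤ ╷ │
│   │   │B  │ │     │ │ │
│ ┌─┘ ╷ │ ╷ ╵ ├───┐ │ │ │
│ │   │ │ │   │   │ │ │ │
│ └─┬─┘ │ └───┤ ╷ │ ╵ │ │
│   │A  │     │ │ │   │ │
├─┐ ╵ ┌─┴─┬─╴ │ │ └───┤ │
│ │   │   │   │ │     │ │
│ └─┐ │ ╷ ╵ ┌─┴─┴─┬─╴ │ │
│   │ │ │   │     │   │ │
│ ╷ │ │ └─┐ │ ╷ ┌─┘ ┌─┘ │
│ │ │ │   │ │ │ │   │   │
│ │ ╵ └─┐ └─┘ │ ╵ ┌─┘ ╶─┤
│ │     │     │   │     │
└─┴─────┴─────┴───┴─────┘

Finding the shortest path from (7, 2) to (5, 4):
Path length: 50 steps
Directions: down → left → up → left → up → up → right → up → right → right → up → right → right → up → right → up → right → down → down → right → up → right → up → left → up → right → right → down → right → down → left → down → right → down → left → down → down → down → left → up → up → left → left → up → left → down → down → left → up → left

Solution:

┌───┬───────────┬───────┐
│   │           │x x x  │
│ ╷ ╵ ╶─┐ ╷ ┌───┤ ╶─┐ ╶─┤
│ │     │ │ │x x│x x│x x│
├─┴─┬───┘ ├─┘ ╷ ├─╴ ├─╴ │
│   │     │x x│x│x x│x x│
│ ╷ ╵ ┌───┘ ╶─┤ ╵ ╶─┤ ╶─┤
│ │   │x x x  │x x  │x x│
│ ├───┘ ╶───┬─┴─┬─╴ ├─╴ │
│ │x x x    │x x│   │x x│
│ ╵ ┌───┬───┤ ╷ └───┤ ╷ │
│x x│   │B x│x│x x x│x│ │
│ ┌─┘ ╷ │ ╷ ╵ ├───┐ │ │ │
│x│   │ │ │x x│   │x│x│ │
│ └─┬─┘ │ └───┤ ╷ │ ╵ │ │
│x x│A  │     │ │ │x x│ │
├─┐ ╵ ┌─┴─┬─╴ │ │ └───┤ │
│ │x x│   │   │ │     │ │
│ └─┐ │ ╷ ╵ ┌─┴─┴─┬─╴ │ │
│   │ │ │   │     │   │ │
│ ╷ │ │ └─┐ │ ╷ ┌─┘ ┌─┘ │
│ │ │ │   │ │ │ │   │   │
│ │ ╵ └─┐ └─┘ │ ╵ ┌─┘ ╶─┤
│ │     │     │   │     │
└─┴─────┴─────┴───┴─────┘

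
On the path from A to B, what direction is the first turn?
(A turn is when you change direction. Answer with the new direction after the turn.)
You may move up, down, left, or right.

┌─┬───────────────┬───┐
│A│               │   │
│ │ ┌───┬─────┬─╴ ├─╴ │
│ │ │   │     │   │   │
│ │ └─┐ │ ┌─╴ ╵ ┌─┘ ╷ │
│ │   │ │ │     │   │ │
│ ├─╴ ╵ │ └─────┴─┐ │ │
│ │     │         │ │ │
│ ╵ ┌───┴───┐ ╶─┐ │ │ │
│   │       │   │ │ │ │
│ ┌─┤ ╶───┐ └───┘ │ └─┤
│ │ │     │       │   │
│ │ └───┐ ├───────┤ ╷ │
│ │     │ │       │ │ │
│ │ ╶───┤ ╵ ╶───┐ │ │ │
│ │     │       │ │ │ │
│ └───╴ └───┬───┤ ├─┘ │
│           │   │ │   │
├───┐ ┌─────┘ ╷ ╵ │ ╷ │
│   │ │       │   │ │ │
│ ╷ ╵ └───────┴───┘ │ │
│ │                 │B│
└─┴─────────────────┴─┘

Directions: down, down, down, down, down, down, down, down, right, right, down, down, right, right, right, right, right, right, right, up, up, right, down, down
First turn direction: right

Solution:

┌─┬───────────────┬───┐
│A│               │   │
│ │ ┌───┬─────┬─╴ ├─╴ │
│↓│ │   │     │   │   │
│ │ └─┐ │ ┌─╴ ╵ ┌─┘ ╷ │
│↓│   │ │ │     │   │ │
│ ├─╴ ╵ │ └─────┴─┐ │ │
│↓│     │         │ │ │
│ ╵ ┌───┴───┐ ╶─┐ │ │ │
│↓  │       │   │ │ │ │
│ ┌─┤ ╶───┐ └───┘ │ └─┤
│↓│ │     │       │   │
│ │ └───┐ ├───────┤ ╷ │
│↓│     │ │       │ │ │
│ │ ╶───┤ ╵ ╶───┐ │ │ │
│↓│     │       │ │ │ │
│ └───╴ └───┬───┤ ├─┘ │
│↳ → ↓      │   │ │↱ ↓│
├───┐ ┌─────┘ ╷ ╵ │ ╷ │
│   │↓│       │   │↑│↓│
│ ╷ ╵ └───────┴───┘ │ │
│ │  ↳ → → → → → → ↑│B│
└─┴─────────────────┴─┘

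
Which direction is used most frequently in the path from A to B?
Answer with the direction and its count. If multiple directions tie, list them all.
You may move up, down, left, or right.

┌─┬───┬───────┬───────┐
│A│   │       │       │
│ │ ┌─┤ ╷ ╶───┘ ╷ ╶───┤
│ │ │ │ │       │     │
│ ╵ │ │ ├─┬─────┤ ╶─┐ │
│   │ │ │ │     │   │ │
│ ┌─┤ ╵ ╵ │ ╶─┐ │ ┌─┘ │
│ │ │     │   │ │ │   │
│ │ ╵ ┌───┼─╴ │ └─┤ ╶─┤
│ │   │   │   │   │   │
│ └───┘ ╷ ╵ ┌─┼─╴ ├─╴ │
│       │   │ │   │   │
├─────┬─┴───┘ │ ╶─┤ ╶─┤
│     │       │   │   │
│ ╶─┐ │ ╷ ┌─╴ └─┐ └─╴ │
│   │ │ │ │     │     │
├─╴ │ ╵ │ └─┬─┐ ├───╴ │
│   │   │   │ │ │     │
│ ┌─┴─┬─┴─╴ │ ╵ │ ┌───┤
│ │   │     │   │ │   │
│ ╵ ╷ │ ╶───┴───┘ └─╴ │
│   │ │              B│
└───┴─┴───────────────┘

Directions: down, down, down, down, down, right, right, right, up, right, down, right, up, right, up, left, up, right, right, down, down, right, down, left, down, right, down, right, right, down, left, left, down, down, right, right
Counts: {'down': 14, 'right': 14, 'up': 4, 'left': 4}
Most common: down and right (tied at 14 times each)

Solution:

┌─┬───┬───────┬───────┐
│A│   │       │       │
│ │ ┌─┤ ╷ ╶───┘ ╷ ╶───┤
│↓│ │ │ │       │     │
│ ╵ │ │ ├─┬─────┤ ╶─┐ │
│↓  │ │ │ │↱ → ↓│   │ │
│ ┌─┤ ╵ ╵ │ ╶─┐ │ ┌─┘ │
│↓│ │     │↑ ↰│↓│ │   │
│ │ ╵ ┌───┼─╴ │ └─┤ ╶─┤
│↓│   │↱ ↓│↱ ↑│↳ ↓│   │
│ └───┘ ╷ ╵ ┌─┼─╴ ├─╴ │
│↳ → → ↑│↳ ↑│ │↓ ↲│   │
├─────┬─┴───┘ │ ╶─┤ ╶─┤
│     │       │↳ ↓│   │
│ ╶─┐ │ ╷ ┌─╴ └─┐ └─╴ │
│   │ │ │ │     │↳ → ↓│
├─╴ │ ╵ │ └─┬─┐ ├───╴ │
│   │   │   │ │ │↓ ← ↲│
│ ┌─┴─┬─┴─╴ │ ╵ │ ┌───┤
│ │   │     │   │↓│   │
│ ╵ ╷ │ ╶───┴───┘ └─╴ │
│   │ │          ↳ → B│
└───┴─┴───────────────┘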